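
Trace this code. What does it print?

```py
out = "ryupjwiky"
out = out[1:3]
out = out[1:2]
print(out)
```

u

slice [1:3] → 'yu'
slice [1:2] → 'u'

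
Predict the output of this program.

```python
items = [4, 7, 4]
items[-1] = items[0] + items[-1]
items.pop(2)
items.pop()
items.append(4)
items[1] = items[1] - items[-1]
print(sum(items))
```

4

items[-1] = items[0]+items[-1] = 4+4 = 8 → [4, 7, 8]
pop(2) removes 8 → [4, 7]
pop() removes 7 → [4]
append 4 → [4, 4]
items[1] = items[1]-items[-1] = 4-4 = 0 → [4, 0]
sum = 4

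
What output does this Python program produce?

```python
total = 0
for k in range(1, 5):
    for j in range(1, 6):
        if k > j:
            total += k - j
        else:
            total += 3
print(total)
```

52

k=1,j=1: not 1>1, total = 0+3 = 3
k=1,j=2: not 1>2, total = 3+3 = 6
k=1,j=3: not 1>3, total = 6+3 = 9
k=1,j=4: not 1>4, total = 9+3 = 12
k=1,j=5: not 1>5, total = 12+3 = 15
k=2,j=1: 2>1, total = 15+1 = 16
k=2,j=2: not 2>2, total = 16+3 = 19
k=2,j=3: not 2>3, total = 19+3 = 22
k=2,j=4: not 2>4, total = 22+3 = 25
k=2,j=5: not 2>5, total = 25+3 = 28
k=3,j=1: 3>1, total = 28+2 = 30
k=3,j=2: 3>2, total = 30+1 = 31
k=3,j=3: not 3>3, total = 31+3 = 34
k=3,j=4: not 3>4, total = 34+3 = 37
k=3,j=5: not 3>5, total = 37+3 = 40
k=4,j=1: 4>1, total = 40+3 = 43
k=4,j=2: 4>2, total = 43+2 = 45
k=4,j=3: 4>3, total = 45+1 = 46
k=4,j=4: not 4>4, total = 46+3 = 49
k=4,j=5: not 4>5, total = 49+3 = 52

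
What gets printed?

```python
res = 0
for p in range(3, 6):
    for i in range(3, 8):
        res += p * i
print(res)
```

300

p=3,i=3: res = 0+9 = 9
p=3,i=4: res = 9+12 = 21
p=3,i=5: res = 21+15 = 36
p=3,i=6: res = 36+18 = 54
p=3,i=7: res = 54+21 = 75
p=4,i=3: res = 75+12 = 87
p=4,i=4: res = 87+16 = 103
p=4,i=5: res = 103+20 = 123
p=4,i=6: res = 123+24 = 147
p=4,i=7: res = 147+28 = 175
p=5,i=3: res = 175+15 = 190
p=5,i=4: res = 190+20 = 210
p=5,i=5: res = 210+25 = 235
p=5,i=6: res = 235+30 = 265
p=5,i=7: res = 265+35 = 300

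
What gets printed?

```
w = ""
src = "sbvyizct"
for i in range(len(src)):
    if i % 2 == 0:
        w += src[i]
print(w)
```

i=0: add 's' → 's'
i=1: skip
i=2: add 'v' → 'sv'
i=3: skip
i=4: add 'i' → 'svi'
i=5: skip
i=6: add 'c' → 'svic'
i=7: skip

svic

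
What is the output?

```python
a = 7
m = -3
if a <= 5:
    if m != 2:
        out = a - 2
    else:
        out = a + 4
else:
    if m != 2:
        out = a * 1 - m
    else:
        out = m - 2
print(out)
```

a=7, m=-3
a <= 5 is False; m != 2 is True
→ out = a * 1 - m = 10

10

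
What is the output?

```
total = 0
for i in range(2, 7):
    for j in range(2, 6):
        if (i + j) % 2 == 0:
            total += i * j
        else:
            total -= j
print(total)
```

i=2,j=2: even sum, total = 0+4 = 4
i=2,j=3: odd sum, total = 4-3 = 1
i=2,j=4: even sum, total = 1+8 = 9
i=2,j=5: odd sum, total = 9-5 = 4
i=3,j=2: odd sum, total = 4-2 = 2
i=3,j=3: even sum, total = 2+9 = 11
i=3,j=4: odd sum, total = 11-4 = 7
i=3,j=5: even sum, total = 7+15 = 22
i=4,j=2: even sum, total = 22+8 = 30
i=4,j=3: odd sum, total = 30-3 = 27
i=4,j=4: even sum, total = 27+16 = 43
i=4,j=5: odd sum, total = 43-5 = 38
i=5,j=2: odd sum, total = 38-2 = 36
i=5,j=3: even sum, total = 36+15 = 51
i=5,j=4: odd sum, total = 51-4 = 47
i=5,j=5: even sum, total = 47+25 = 72
i=6,j=2: even sum, total = 72+12 = 84
i=6,j=3: odd sum, total = 84-3 = 81
i=6,j=4: even sum, total = 81+24 = 105
i=6,j=5: odd sum, total = 105-5 = 100

100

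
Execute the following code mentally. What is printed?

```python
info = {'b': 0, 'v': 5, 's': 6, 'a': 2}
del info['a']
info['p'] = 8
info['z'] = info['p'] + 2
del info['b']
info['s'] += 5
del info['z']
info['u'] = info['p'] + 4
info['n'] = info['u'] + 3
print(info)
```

del 'a' → {'b': 0, 'v': 5, 's': 6}
info['p'] = 8 → {'b': 0, 'v': 5, 's': 6, 'p': 8}
info['z'] = info['p']+2 = 10 → {'b': 0, 'v': 5, 's': 6, 'p': 8, 'z': 10}
del 'b' → {'v': 5, 's': 6, 'p': 8, 'z': 10}
info['s'] = 6+5 = 11 → {'v': 5, 's': 11, 'p': 8, 'z': 10}
del 'z' → {'v': 5, 's': 11, 'p': 8}
info['u'] = info['p']+4 = 12 → {'v': 5, 's': 11, 'p': 8, 'u': 12}
info['n'] = info['u']+3 = 15 → {'v': 5, 's': 11, 'p': 8, 'u': 12, 'n': 15}

{'v': 5, 's': 11, 'p': 8, 'u': 12, 'n': 15}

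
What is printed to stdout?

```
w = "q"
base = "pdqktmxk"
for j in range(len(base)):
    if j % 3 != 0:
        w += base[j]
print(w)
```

j=0: skip
j=1: add 'd' → 'qd'
j=2: add 'q' → 'qdq'
j=3: skip
j=4: add 't' → 'qdqt'
j=5: add 'm' → 'qdqtm'
j=6: skip
j=7: add 'k' → 'qdqtmk'

qdqtmk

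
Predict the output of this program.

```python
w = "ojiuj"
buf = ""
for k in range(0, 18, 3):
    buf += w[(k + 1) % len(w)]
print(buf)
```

k=0: add w[1]='j' → 'j'
k=3: add w[4]='j' → 'jj'
k=6: add w[2]='i' → 'jji'
k=9: add w[0]='o' → 'jjio'
k=12: add w[3]='u' → 'jjiou'
k=15: add w[1]='j' → 'jjiouj'

jjiouj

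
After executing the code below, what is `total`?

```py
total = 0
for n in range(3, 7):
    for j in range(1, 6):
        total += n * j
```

270

n=3,j=1: total = 0+3 = 3
n=3,j=2: total = 3+6 = 9
n=3,j=3: total = 9+9 = 18
n=3,j=4: total = 18+12 = 30
n=3,j=5: total = 30+15 = 45
n=4,j=1: total = 45+4 = 49
n=4,j=2: total = 49+8 = 57
n=4,j=3: total = 57+12 = 69
n=4,j=4: total = 69+16 = 85
n=4,j=5: total = 85+20 = 105
n=5,j=1: total = 105+5 = 110
n=5,j=2: total = 110+10 = 120
n=5,j=3: total = 120+15 = 135
n=5,j=4: total = 135+20 = 155
n=5,j=5: total = 155+25 = 180
n=6,j=1: total = 180+6 = 186
n=6,j=2: total = 186+12 = 198
n=6,j=3: total = 198+18 = 216
n=6,j=4: total = 216+24 = 240
n=6,j=5: total = 240+30 = 270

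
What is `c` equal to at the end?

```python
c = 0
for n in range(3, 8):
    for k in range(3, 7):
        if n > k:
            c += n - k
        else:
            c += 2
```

n=3,k=3: not 3>3, c = 0+2 = 2
n=3,k=4: not 3>4, c = 2+2 = 4
n=3,k=5: not 3>5, c = 4+2 = 6
n=3,k=6: not 3>6, c = 6+2 = 8
n=4,k=3: 4>3, c = 8+1 = 9
n=4,k=4: not 4>4, c = 9+2 = 11
n=4,k=5: not 4>5, c = 11+2 = 13
n=4,k=6: not 4>6, c = 13+2 = 15
n=5,k=3: 5>3, c = 15+2 = 17
n=5,k=4: 5>4, c = 17+1 = 18
n=5,k=5: not 5>5, c = 18+2 = 20
n=5,k=6: not 5>6, c = 20+2 = 22
n=6,k=3: 6>3, c = 22+3 = 25
n=6,k=4: 6>4, c = 25+2 = 27
n=6,k=5: 6>5, c = 27+1 = 28
n=6,k=6: not 6>6, c = 28+2 = 30
n=7,k=3: 7>3, c = 30+4 = 34
n=7,k=4: 7>4, c = 34+3 = 37
n=7,k=5: 7>5, c = 37+2 = 39
n=7,k=6: 7>6, c = 39+1 = 40

40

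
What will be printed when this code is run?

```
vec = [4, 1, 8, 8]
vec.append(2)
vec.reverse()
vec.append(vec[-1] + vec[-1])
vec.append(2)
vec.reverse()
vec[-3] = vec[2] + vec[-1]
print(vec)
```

append 2 → [4, 1, 8, 8, 2]
reverse → [2, 8, 8, 1, 4]
append vec[-1]+vec[-1] = 4+4 = 8 → [2, 8, 8, 1, 4, 8]
append 2 → [2, 8, 8, 1, 4, 8, 2]
reverse → [2, 8, 4, 1, 8, 8, 2]
vec[-3] = vec[2]+vec[-1] = 4+2 = 6 → [2, 8, 4, 1, 6, 8, 2]

[2, 8, 4, 1, 6, 8, 2]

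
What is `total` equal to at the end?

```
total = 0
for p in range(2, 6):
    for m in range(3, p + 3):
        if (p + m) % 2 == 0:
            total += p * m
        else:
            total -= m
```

122

p=2,m=3: odd sum, total = 0-3 = -3
p=2,m=4: even sum, total = (-3)+8 = 5
p=3,m=3: even sum, total = 5+9 = 14
p=3,m=4: odd sum, total = 14-4 = 10
p=3,m=5: even sum, total = 10+15 = 25
p=4,m=3: odd sum, total = 25-3 = 22
p=4,m=4: even sum, total = 22+16 = 38
p=4,m=5: odd sum, total = 38-5 = 33
p=4,m=6: even sum, total = 33+24 = 57
p=5,m=3: even sum, total = 57+15 = 72
p=5,m=4: odd sum, total = 72-4 = 68
p=5,m=5: even sum, total = 68+25 = 93
p=5,m=6: odd sum, total = 93-6 = 87
p=5,m=7: even sum, total = 87+35 = 122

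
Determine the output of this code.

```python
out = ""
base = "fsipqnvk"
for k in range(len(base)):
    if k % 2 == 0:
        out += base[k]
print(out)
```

k=0: add 'f' → 'f'
k=1: skip
k=2: add 'i' → 'fi'
k=3: skip
k=4: add 'q' → 'fiq'
k=5: skip
k=6: add 'v' → 'fiqv'
k=7: skip

fiqv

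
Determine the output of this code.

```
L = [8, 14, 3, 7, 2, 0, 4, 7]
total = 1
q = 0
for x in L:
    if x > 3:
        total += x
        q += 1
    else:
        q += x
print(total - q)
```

x=8: >3, total = 1+8 = 9; q=1
x=14: >3, total = 9+14 = 23; q=2
x=3: not >3; q=5
x=7: >3, total = 23+7 = 30; q=6
x=2: not >3; q=8
x=0: not >3; q=8
x=4: >3, total = 30+4 = 34; q=9
x=7: >3, total = 34+7 = 41; q=10
total-q = 41-10 = 31

31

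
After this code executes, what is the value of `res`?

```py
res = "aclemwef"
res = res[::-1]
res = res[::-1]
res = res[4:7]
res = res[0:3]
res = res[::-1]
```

'ewm'

reverse → 'fewmelca'
reverse → 'aclemwef'
slice [4:7] → 'mwe'
slice [0:3] → 'mwe'
reverse → 'ewm'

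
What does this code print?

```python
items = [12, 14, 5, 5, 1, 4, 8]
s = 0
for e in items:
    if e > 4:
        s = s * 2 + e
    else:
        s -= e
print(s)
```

e=12: >4, s = 0*2+12 = 12
e=14: >4, s = 12*2+14 = 38
e=5: >4, s = 38*2+5 = 81
e=5: >4, s = 81*2+5 = 167
e=1: not >4, s = 167-1 = 166
e=4: not >4, s = 166-4 = 162
e=8: >4, s = 162*2+8 = 332

332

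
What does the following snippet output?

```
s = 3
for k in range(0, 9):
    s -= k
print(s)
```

-33

k=0: s = 3-0 = 3
k=1: s = 3-1 = 2
k=2: s = 2-2 = 0
k=3: s = 0-3 = -3
k=4: s = (-3)-4 = -7
k=5: s = (-7)-5 = -12
k=6: s = (-12)-6 = -18
k=7: s = (-18)-7 = -25
k=8: s = (-25)-8 = -33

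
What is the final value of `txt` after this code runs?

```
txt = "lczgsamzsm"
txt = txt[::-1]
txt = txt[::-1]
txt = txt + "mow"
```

'lczgsamzsmmow'

reverse → 'mszmasgzcl'
reverse → 'lczgsamzsm'
+ 'mow' → 'lczgsamzsmmow'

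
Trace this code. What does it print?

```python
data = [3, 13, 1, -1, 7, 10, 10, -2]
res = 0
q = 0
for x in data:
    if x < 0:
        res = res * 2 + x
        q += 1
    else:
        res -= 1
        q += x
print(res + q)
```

x=3: not <0, res = 0-1 = -1; q=3
x=13: not <0, res = (-1)-1 = -2; q=16
x=1: not <0, res = (-2)-1 = -3; q=17
x=-1: <0, res = (-3)*2+(-1) = -7; q=18
x=7: not <0, res = (-7)-1 = -8; q=25
x=10: not <0, res = (-8)-1 = -9; q=35
x=10: not <0, res = (-9)-1 = -10; q=45
x=-2: <0, res = (-10)*2+(-2) = -22; q=46
res+q = (-22)+46 = 24

24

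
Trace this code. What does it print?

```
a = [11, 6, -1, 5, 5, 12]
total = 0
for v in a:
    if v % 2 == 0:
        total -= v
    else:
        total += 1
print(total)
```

v=11: not even, total = 0+1 = 1
v=6: even, total = 1-6 = -5
v=-1: not even, total = (-5)+1 = -4
v=5: not even, total = (-4)+1 = -3
v=5: not even, total = (-3)+1 = -2
v=12: even, total = (-2)-12 = -14

-14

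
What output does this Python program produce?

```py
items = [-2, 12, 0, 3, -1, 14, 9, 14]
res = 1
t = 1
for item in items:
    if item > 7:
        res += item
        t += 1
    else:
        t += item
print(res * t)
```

250

item=-2: not >7; t=-1
item=12: >7, res = 1+12 = 13; t=0
item=0: not >7; t=0
item=3: not >7; t=3
item=-1: not >7; t=2
item=14: >7, res = 13+14 = 27; t=3
item=9: >7, res = 27+9 = 36; t=4
item=14: >7, res = 36+14 = 50; t=5
res*t = 50*5 = 250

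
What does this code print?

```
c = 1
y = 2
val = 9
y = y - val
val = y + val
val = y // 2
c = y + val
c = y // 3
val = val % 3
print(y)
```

y = 2-9 = -7
val = (-7)+9 = 2
val = (-7)//2 = -4
c = (-7)+(-4) = -11
c = (-7)//3 = -3
val = (-4)%3 = 2

-7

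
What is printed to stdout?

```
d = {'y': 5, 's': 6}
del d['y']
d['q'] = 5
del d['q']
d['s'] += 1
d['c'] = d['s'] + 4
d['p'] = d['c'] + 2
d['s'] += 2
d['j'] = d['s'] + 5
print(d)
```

{'s': 9, 'c': 11, 'p': 13, 'j': 14}

del 'y' → {'s': 6}
d['q'] = 5 → {'s': 6, 'q': 5}
del 'q' → {'s': 6}
d['s'] = 6+1 = 7 → {'s': 7}
d['c'] = d['s']+4 = 11 → {'s': 7, 'c': 11}
d['p'] = d['c']+2 = 13 → {'s': 7, 'c': 11, 'p': 13}
d['s'] = 7+2 = 9 → {'s': 9, 'c': 11, 'p': 13}
d['j'] = d['s']+5 = 14 → {'s': 9, 'c': 11, 'p': 13, 'j': 14}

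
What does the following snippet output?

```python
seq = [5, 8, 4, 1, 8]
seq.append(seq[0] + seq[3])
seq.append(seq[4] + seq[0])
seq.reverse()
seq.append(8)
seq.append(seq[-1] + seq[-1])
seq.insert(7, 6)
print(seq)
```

[13, 6, 8, 1, 4, 8, 5, 6, 8, 16]

append seq[0]+seq[3] = 5+1 = 6 → [5, 8, 4, 1, 8, 6]
append seq[4]+seq[0] = 8+5 = 13 → [5, 8, 4, 1, 8, 6, 13]
reverse → [13, 6, 8, 1, 4, 8, 5]
append 8 → [13, 6, 8, 1, 4, 8, 5, 8]
append seq[-1]+seq[-1] = 8+8 = 16 → [13, 6, 8, 1, 4, 8, 5, 8, 16]
insert 6 at 7 → [13, 6, 8, 1, 4, 8, 5, 6, 8, 16]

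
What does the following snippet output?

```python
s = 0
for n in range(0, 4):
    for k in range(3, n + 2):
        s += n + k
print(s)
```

n=2,k=3: s = 0+5 = 5
n=3,k=3: s = 5+6 = 11
n=3,k=4: s = 11+7 = 18

18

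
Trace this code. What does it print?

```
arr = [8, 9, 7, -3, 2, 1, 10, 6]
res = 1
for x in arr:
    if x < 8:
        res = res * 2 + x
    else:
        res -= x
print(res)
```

x=8: not <8, res = 1-8 = -7
x=9: not <8, res = (-7)-9 = -16
x=7: <8, res = (-16)*2+7 = -25
x=-3: <8, res = (-25)*2+(-3) = -53
x=2: <8, res = (-53)*2+2 = -104
x=1: <8, res = (-104)*2+1 = -207
x=10: not <8, res = (-207)-10 = -217
x=6: <8, res = (-217)*2+6 = -428

-428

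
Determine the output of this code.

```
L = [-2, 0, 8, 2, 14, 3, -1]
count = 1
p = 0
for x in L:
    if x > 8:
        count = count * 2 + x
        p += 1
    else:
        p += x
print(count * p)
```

x=-2: not >8; p=-2
x=0: not >8; p=-2
x=8: not >8; p=6
x=2: not >8; p=8
x=14: >8, count = 1*2+14 = 16; p=9
x=3: not >8; p=12
x=-1: not >8; p=11
count*p = 16*11 = 176

176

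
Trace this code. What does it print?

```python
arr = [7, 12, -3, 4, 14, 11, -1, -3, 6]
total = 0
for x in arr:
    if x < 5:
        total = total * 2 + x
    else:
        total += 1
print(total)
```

x=7: not <5, total = 0+1 = 1
x=12: not <5, total = 1+1 = 2
x=-3: <5, total = 2*2+(-3) = 1
x=4: <5, total = 1*2+4 = 6
x=14: not <5, total = 6+1 = 7
x=11: not <5, total = 7+1 = 8
x=-1: <5, total = 8*2+(-1) = 15
x=-3: <5, total = 15*2+(-3) = 27
x=6: not <5, total = 27+1 = 28

28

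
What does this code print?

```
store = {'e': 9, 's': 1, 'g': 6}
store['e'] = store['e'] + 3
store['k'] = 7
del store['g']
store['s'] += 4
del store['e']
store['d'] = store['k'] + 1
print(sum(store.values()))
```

store['e'] = store['e']+3 = 12 → {'e': 12, 's': 1, 'g': 6}
store['k'] = 7 → {'e': 12, 's': 1, 'g': 6, 'k': 7}
del 'g' → {'e': 12, 's': 1, 'k': 7}
store['s'] = 1+4 = 5 → {'e': 12, 's': 5, 'k': 7}
del 'e' → {'s': 5, 'k': 7}
store['d'] = store['k']+1 = 8 → {'s': 5, 'k': 7, 'd': 8}
sum of values = 20

20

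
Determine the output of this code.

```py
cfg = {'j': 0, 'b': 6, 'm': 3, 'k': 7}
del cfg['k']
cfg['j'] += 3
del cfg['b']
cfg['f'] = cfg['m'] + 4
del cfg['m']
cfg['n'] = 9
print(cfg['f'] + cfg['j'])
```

10

del 'k' → {'j': 0, 'b': 6, 'm': 3}
cfg['j'] = 0+3 = 3 → {'j': 3, 'b': 6, 'm': 3}
del 'b' → {'j': 3, 'm': 3}
cfg['f'] = cfg['m']+4 = 7 → {'j': 3, 'm': 3, 'f': 7}
del 'm' → {'j': 3, 'f': 7}
cfg['n'] = 9 → {'j': 3, 'f': 7, 'n': 9}
cfg['f']+cfg['j'] = 7+3 = 10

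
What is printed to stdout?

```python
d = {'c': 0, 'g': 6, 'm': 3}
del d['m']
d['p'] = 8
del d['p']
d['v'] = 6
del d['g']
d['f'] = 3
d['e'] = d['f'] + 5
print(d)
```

del 'm' → {'c': 0, 'g': 6}
d['p'] = 8 → {'c': 0, 'g': 6, 'p': 8}
del 'p' → {'c': 0, 'g': 6}
d['v'] = 6 → {'c': 0, 'g': 6, 'v': 6}
del 'g' → {'c': 0, 'v': 6}
d['f'] = 3 → {'c': 0, 'v': 6, 'f': 3}
d['e'] = d['f']+5 = 8 → {'c': 0, 'v': 6, 'f': 3, 'e': 8}

{'c': 0, 'v': 6, 'f': 3, 'e': 8}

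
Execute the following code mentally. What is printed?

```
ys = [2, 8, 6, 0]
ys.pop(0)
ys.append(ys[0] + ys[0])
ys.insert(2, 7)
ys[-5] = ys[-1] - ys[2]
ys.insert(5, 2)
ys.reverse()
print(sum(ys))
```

40

pop(0) removes 2 → [8, 6, 0]
append ys[0]+ys[0] = 8+8 = 16 → [8, 6, 0, 16]
insert 7 at 2 → [8, 6, 7, 0, 16]
ys[-5] = ys[-1]-ys[2] = 16-7 = 9 → [9, 6, 7, 0, 16]
insert 2 at 5 → [9, 6, 7, 0, 16, 2]
reverse → [2, 16, 0, 7, 6, 9]
sum = 40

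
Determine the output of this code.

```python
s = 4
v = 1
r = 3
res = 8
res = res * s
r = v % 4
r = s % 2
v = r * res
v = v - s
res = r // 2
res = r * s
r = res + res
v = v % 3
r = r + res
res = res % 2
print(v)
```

res = 8*4 = 32
r = 1%4 = 1
r = 4%2 = 0
v = 0*32 = 0
v = 0-4 = -4
res = 0//2 = 0
res = 0*4 = 0
r = 0+0 = 0
v = (-4)%3 = 2
r = 0+0 = 0
res = 0%2 = 0

2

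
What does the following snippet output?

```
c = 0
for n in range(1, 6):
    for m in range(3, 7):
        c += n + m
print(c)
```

n=1,m=3: c = 0+4 = 4
n=1,m=4: c = 4+5 = 9
n=1,m=5: c = 9+6 = 15
n=1,m=6: c = 15+7 = 22
n=2,m=3: c = 22+5 = 27
n=2,m=4: c = 27+6 = 33
n=2,m=5: c = 33+7 = 40
n=2,m=6: c = 40+8 = 48
n=3,m=3: c = 48+6 = 54
n=3,m=4: c = 54+7 = 61
n=3,m=5: c = 61+8 = 69
n=3,m=6: c = 69+9 = 78
n=4,m=3: c = 78+7 = 85
n=4,m=4: c = 85+8 = 93
n=4,m=5: c = 93+9 = 102
n=4,m=6: c = 102+10 = 112
n=5,m=3: c = 112+8 = 120
n=5,m=4: c = 120+9 = 129
n=5,m=5: c = 129+10 = 139
n=5,m=6: c = 139+11 = 150

150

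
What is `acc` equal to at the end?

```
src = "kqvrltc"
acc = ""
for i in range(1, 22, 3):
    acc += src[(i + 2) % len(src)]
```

'rcvtqlk'

i=1: add src[3]='r' → 'r'
i=4: add src[6]='c' → 'rc'
i=7: add src[2]='v' → 'rcv'
i=10: add src[5]='t' → 'rcvt'
i=13: add src[1]='q' → 'rcvtq'
i=16: add src[4]='l' → 'rcvtql'
i=19: add src[0]='k' → 'rcvtqlk'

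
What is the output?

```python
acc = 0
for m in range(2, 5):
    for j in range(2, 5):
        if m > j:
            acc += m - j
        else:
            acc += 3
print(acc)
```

22

m=2,j=2: not 2>2, acc = 0+3 = 3
m=2,j=3: not 2>3, acc = 3+3 = 6
m=2,j=4: not 2>4, acc = 6+3 = 9
m=3,j=2: 3>2, acc = 9+1 = 10
m=3,j=3: not 3>3, acc = 10+3 = 13
m=3,j=4: not 3>4, acc = 13+3 = 16
m=4,j=2: 4>2, acc = 16+2 = 18
m=4,j=3: 4>3, acc = 18+1 = 19
m=4,j=4: not 4>4, acc = 19+3 = 22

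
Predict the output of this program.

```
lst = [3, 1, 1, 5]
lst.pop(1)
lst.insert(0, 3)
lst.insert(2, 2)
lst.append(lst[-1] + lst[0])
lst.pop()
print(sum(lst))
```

pop(1) removes 1 → [3, 1, 5]
insert 3 at 0 → [3, 3, 1, 5]
insert 2 at 2 → [3, 3, 2, 1, 5]
append lst[-1]+lst[0] = 5+3 = 8 → [3, 3, 2, 1, 5, 8]
pop() removes 8 → [3, 3, 2, 1, 5]
sum = 14

14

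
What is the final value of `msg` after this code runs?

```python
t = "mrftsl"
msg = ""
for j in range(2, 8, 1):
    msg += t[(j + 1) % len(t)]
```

j=2: add t[3]='t' → 't'
j=3: add t[4]='s' → 'ts'
j=4: add t[5]='l' → 'tsl'
j=5: add t[0]='m' → 'tslm'
j=6: add t[1]='r' → 'tslmr'
j=7: add t[2]='f' → 'tslmrf'

'tslmrf'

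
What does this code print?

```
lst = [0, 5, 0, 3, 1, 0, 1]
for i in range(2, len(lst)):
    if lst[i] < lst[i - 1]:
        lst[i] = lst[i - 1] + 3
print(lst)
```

i=2: 0<5, lst[2] = 5+3 = 8 → [0, 5, 8, 3, 1, 0, 1]
i=3: 3<8, lst[3] = 8+3 = 11 → [0, 5, 8, 11, 1, 0, 1]
i=4: 1<11, lst[4] = 11+3 = 14 → [0, 5, 8, 11, 14, 0, 1]
i=5: 0<14, lst[5] = 14+3 = 17 → [0, 5, 8, 11, 14, 17, 1]
i=6: 1<17, lst[6] = 17+3 = 20 → [0, 5, 8, 11, 14, 17, 20]

[0, 5, 8, 11, 14, 17, 20]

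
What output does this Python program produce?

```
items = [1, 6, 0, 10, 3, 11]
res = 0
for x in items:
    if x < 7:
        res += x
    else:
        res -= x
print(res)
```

-11

x=1: <7, res = 0+1 = 1
x=6: <7, res = 1+6 = 7
x=0: <7, res = 7+0 = 7
x=10: not <7, res = 7-10 = -3
x=3: <7, res = (-3)+3 = 0
x=11: not <7, res = 0-11 = -11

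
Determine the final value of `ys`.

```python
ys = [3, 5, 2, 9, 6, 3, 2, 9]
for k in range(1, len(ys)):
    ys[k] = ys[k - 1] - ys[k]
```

[3, -2, -4, -13, -19, -22, -24, -33]

k=1: ys[1] = 3-5 = -2 → [3, -2, 2, 9, 6, 3, 2, 9]
k=2: ys[2] = (-2)-2 = -4 → [3, -2, -4, 9, 6, 3, 2, 9]
k=3: ys[3] = (-4)-9 = -13 → [3, -2, -4, -13, 6, 3, 2, 9]
k=4: ys[4] = (-13)-6 = -19 → [3, -2, -4, -13, -19, 3, 2, 9]
k=5: ys[5] = (-19)-3 = -22 → [3, -2, -4, -13, -19, -22, 2, 9]
k=6: ys[6] = (-22)-2 = -24 → [3, -2, -4, -13, -19, -22, -24, 9]
k=7: ys[7] = (-24)-9 = -33 → [3, -2, -4, -13, -19, -22, -24, -33]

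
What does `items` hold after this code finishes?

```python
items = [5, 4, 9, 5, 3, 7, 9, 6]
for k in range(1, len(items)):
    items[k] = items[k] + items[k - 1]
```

[5, 9, 18, 23, 26, 33, 42, 48]

k=1: items[1] = 4+5 = 9 → [5, 9, 9, 5, 3, 7, 9, 6]
k=2: items[2] = 9+9 = 18 → [5, 9, 18, 5, 3, 7, 9, 6]
k=3: items[3] = 5+18 = 23 → [5, 9, 18, 23, 3, 7, 9, 6]
k=4: items[4] = 3+23 = 26 → [5, 9, 18, 23, 26, 7, 9, 6]
k=5: items[5] = 7+26 = 33 → [5, 9, 18, 23, 26, 33, 9, 6]
k=6: items[6] = 9+33 = 42 → [5, 9, 18, 23, 26, 33, 42, 6]
k=7: items[7] = 6+42 = 48 → [5, 9, 18, 23, 26, 33, 42, 48]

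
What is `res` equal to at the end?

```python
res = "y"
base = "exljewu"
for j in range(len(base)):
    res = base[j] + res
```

'uwejlxey'

j=0: prepend 'e' → 'ey'
j=1: prepend 'x' → 'xey'
j=2: prepend 'l' → 'lxey'
j=3: prepend 'j' → 'jlxey'
j=4: prepend 'e' → 'ejlxey'
j=5: prepend 'w' → 'wejlxey'
j=6: prepend 'u' → 'uwejlxey'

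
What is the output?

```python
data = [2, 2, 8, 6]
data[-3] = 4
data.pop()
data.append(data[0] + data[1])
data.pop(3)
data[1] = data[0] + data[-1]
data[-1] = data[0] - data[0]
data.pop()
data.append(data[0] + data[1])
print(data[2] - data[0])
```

data[-3] = 4 → [2, 4, 8, 6]
pop() removes 6 → [2, 4, 8]
append data[0]+data[1] = 2+4 = 6 → [2, 4, 8, 6]
pop(3) removes 6 → [2, 4, 8]
data[1] = data[0]+data[-1] = 2+8 = 10 → [2, 10, 8]
data[-1] = data[0]-data[0] = 2-2 = 0 → [2, 10, 0]
pop() removes 0 → [2, 10]
append data[0]+data[1] = 2+10 = 12 → [2, 10, 12]
data[2]-data[0] = 12-2 = 10

10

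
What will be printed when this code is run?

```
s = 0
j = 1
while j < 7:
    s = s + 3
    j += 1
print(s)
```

j=1: s = 0+3 = 3
j=2: s = 3+3 = 6
j=3: s = 6+3 = 9
j=4: s = 9+3 = 12
j=5: s = 12+3 = 15
j=6: s = 15+3 = 18

18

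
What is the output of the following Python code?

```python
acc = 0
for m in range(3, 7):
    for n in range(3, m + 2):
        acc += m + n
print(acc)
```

130

m=3,n=3: acc = 0+6 = 6
m=3,n=4: acc = 6+7 = 13
m=4,n=3: acc = 13+7 = 20
m=4,n=4: acc = 20+8 = 28
m=4,n=5: acc = 28+9 = 37
m=5,n=3: acc = 37+8 = 45
m=5,n=4: acc = 45+9 = 54
m=5,n=5: acc = 54+10 = 64
m=5,n=6: acc = 64+11 = 75
m=6,n=3: acc = 75+9 = 84
m=6,n=4: acc = 84+10 = 94
m=6,n=5: acc = 94+11 = 105
m=6,n=6: acc = 105+12 = 117
m=6,n=7: acc = 117+13 = 130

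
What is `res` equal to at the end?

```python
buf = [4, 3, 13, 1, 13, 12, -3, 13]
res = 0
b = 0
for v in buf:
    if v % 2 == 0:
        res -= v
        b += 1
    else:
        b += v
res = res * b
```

v=4: even, res = 0-4 = -4; b=1
v=3: not even; b=4
v=13: not even; b=17
v=1: not even; b=18
v=13: not even; b=31
v=12: even, res = (-4)-12 = -16; b=32
v=-3: not even; b=29
v=13: not even; b=42
res*b = (-16)*42 = -672

-672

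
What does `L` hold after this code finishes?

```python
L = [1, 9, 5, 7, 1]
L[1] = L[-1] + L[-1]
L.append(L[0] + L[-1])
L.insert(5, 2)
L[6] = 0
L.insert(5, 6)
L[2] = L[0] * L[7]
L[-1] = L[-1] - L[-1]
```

[1, 2, 0, 7, 1, 6, 2, 0]

L[1] = L[-1]+L[-1] = 1+1 = 2 → [1, 2, 5, 7, 1]
append L[0]+L[-1] = 1+1 = 2 → [1, 2, 5, 7, 1, 2]
insert 2 at 5 → [1, 2, 5, 7, 1, 2, 2]
L[6] = 0 → [1, 2, 5, 7, 1, 2, 0]
insert 6 at 5 → [1, 2, 5, 7, 1, 6, 2, 0]
L[2] = L[0]*L[7] = 1*0 = 0 → [1, 2, 0, 7, 1, 6, 2, 0]
L[-1] = L[-1]-L[-1] = 0-0 = 0 → [1, 2, 0, 7, 1, 6, 2, 0]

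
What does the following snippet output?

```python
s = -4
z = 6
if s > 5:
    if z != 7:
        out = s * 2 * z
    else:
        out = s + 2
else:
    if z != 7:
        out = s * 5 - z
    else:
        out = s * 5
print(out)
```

-26

s=-4, z=6
s > 5 is False; z != 7 is True
→ out = s * 5 - z = -26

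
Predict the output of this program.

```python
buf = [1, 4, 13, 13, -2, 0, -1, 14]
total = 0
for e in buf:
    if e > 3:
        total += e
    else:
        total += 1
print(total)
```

48

e=1: not >3, total = 0+1 = 1
e=4: >3, total = 1+4 = 5
e=13: >3, total = 5+13 = 18
e=13: >3, total = 18+13 = 31
e=-2: not >3, total = 31+1 = 32
e=0: not >3, total = 32+1 = 33
e=-1: not >3, total = 33+1 = 34
e=14: >3, total = 34+14 = 48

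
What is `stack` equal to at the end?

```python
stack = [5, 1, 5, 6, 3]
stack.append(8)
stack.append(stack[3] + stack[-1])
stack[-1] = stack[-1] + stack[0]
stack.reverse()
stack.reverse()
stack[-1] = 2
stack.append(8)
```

[5, 1, 5, 6, 3, 8, 2, 8]

append 8 → [5, 1, 5, 6, 3, 8]
append stack[3]+stack[-1] = 6+8 = 14 → [5, 1, 5, 6, 3, 8, 14]
stack[-1] = stack[-1]+stack[0] = 14+5 = 19 → [5, 1, 5, 6, 3, 8, 19]
reverse → [19, 8, 3, 6, 5, 1, 5]
reverse → [5, 1, 5, 6, 3, 8, 19]
stack[-1] = 2 → [5, 1, 5, 6, 3, 8, 2]
append 8 → [5, 1, 5, 6, 3, 8, 2, 8]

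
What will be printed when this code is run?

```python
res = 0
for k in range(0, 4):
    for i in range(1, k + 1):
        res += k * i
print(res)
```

25

k=1,i=1: res = 0+1 = 1
k=2,i=1: res = 1+2 = 3
k=2,i=2: res = 3+4 = 7
k=3,i=1: res = 7+3 = 10
k=3,i=2: res = 10+6 = 16
k=3,i=3: res = 16+9 = 25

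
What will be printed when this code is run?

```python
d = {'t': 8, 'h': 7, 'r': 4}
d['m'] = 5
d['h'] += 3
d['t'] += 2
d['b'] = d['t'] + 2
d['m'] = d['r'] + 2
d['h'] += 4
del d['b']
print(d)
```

{'t': 10, 'h': 14, 'r': 4, 'm': 6}

d['m'] = 5 → {'t': 8, 'h': 7, 'r': 4, 'm': 5}
d['h'] = 7+3 = 10 → {'t': 8, 'h': 10, 'r': 4, 'm': 5}
d['t'] = 8+2 = 10 → {'t': 10, 'h': 10, 'r': 4, 'm': 5}
d['b'] = d['t']+2 = 12 → {'t': 10, 'h': 10, 'r': 4, 'm': 5, 'b': 12}
d['m'] = d['r']+2 = 6 → {'t': 10, 'h': 10, 'r': 4, 'm': 6, 'b': 12}
d['h'] = 10+4 = 14 → {'t': 10, 'h': 14, 'r': 4, 'm': 6, 'b': 12}
del 'b' → {'t': 10, 'h': 14, 'r': 4, 'm': 6}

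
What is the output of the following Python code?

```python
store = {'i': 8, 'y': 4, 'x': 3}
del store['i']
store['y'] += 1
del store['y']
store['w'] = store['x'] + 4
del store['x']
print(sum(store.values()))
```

7

del 'i' → {'y': 4, 'x': 3}
store['y'] = 4+1 = 5 → {'y': 5, 'x': 3}
del 'y' → {'x': 3}
store['w'] = store['x']+4 = 7 → {'x': 3, 'w': 7}
del 'x' → {'w': 7}
sum of values = 7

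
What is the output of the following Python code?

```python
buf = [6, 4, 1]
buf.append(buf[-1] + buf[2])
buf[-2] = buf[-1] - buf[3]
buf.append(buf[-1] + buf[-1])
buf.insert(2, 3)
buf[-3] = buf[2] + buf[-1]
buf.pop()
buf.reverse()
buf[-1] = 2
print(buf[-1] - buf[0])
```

0

append buf[-1]+buf[2] = 1+1 = 2 → [6, 4, 1, 2]
buf[-2] = buf[-1]-buf[3] = 2-2 = 0 → [6, 4, 0, 2]
append buf[-1]+buf[-1] = 2+2 = 4 → [6, 4, 0, 2, 4]
insert 3 at 2 → [6, 4, 3, 0, 2, 4]
buf[-3] = buf[2]+buf[-1] = 3+4 = 7 → [6, 4, 3, 7, 2, 4]
pop() removes 4 → [6, 4, 3, 7, 2]
reverse → [2, 7, 3, 4, 6]
buf[-1] = 2 → [2, 7, 3, 4, 2]
buf[-1]-buf[0] = 2-2 = 0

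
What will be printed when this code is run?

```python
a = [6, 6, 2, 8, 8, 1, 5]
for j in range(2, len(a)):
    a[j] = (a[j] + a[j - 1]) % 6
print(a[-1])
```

j=2: a[2] = (2+6)%6 = 2 → [6, 6, 2, 8, 8, 1, 5]
j=3: a[3] = (8+2)%6 = 4 → [6, 6, 2, 4, 8, 1, 5]
j=4: a[4] = (8+4)%6 = 0 → [6, 6, 2, 4, 0, 1, 5]
j=5: a[5] = (1+0)%6 = 1 → [6, 6, 2, 4, 0, 1, 5]
j=6: a[6] = (5+1)%6 = 0 → [6, 6, 2, 4, 0, 1, 0]

0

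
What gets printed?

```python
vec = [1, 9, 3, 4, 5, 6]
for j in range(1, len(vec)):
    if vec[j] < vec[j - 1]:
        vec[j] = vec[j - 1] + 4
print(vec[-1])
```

25

j=1: 9>=1, unchanged → [1, 9, 3, 4, 5, 6]
j=2: 3<9, vec[2] = 9+4 = 13 → [1, 9, 13, 4, 5, 6]
j=3: 4<13, vec[3] = 13+4 = 17 → [1, 9, 13, 17, 5, 6]
j=4: 5<17, vec[4] = 17+4 = 21 → [1, 9, 13, 17, 21, 6]
j=5: 6<21, vec[5] = 21+4 = 25 → [1, 9, 13, 17, 21, 25]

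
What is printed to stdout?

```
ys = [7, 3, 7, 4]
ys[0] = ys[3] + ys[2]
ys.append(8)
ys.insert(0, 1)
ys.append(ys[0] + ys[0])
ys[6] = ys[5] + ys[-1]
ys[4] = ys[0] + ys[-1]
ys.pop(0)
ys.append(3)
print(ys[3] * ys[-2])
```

110

ys[0] = ys[3]+ys[2] = 4+7 = 11 → [11, 3, 7, 4]
append 8 → [11, 3, 7, 4, 8]
insert 1 at 0 → [1, 11, 3, 7, 4, 8]
append ys[0]+ys[0] = 1+1 = 2 → [1, 11, 3, 7, 4, 8, 2]
ys[6] = ys[5]+ys[-1] = 8+2 = 10 → [1, 11, 3, 7, 4, 8, 10]
ys[4] = ys[0]+ys[-1] = 1+10 = 11 → [1, 11, 3, 7, 11, 8, 10]
pop(0) removes 1 → [11, 3, 7, 11, 8, 10]
append 3 → [11, 3, 7, 11, 8, 10, 3]
ys[3]*ys[-2] = 11*10 = 110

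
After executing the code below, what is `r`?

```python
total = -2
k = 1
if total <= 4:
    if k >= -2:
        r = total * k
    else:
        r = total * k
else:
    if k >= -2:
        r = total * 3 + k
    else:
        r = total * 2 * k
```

total=-2, k=1
total <= 4 is True; k >= -2 is True
→ r = total * k = -2

-2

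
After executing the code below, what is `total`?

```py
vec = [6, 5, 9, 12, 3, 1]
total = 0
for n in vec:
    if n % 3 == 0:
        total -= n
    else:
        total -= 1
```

-32

n=6: %3==0, total = 0-6 = -6
n=5: not %3==0, total = (-6)-1 = -7
n=9: %3==0, total = (-7)-9 = -16
n=12: %3==0, total = (-16)-12 = -28
n=3: %3==0, total = (-28)-3 = -31
n=1: not %3==0, total = (-31)-1 = -32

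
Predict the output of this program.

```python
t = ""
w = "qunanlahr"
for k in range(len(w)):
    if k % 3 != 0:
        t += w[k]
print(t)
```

unnlhr

k=0: skip
k=1: add 'u' → 'u'
k=2: add 'n' → 'un'
k=3: skip
k=4: add 'n' → 'unn'
k=5: add 'l' → 'unnl'
k=6: skip
k=7: add 'h' → 'unnlh'
k=8: add 'r' → 'unnlhr'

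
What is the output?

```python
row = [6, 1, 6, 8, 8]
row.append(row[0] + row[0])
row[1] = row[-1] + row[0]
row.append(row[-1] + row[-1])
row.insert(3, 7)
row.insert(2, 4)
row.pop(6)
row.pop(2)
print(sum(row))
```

append row[0]+row[0] = 6+6 = 12 → [6, 1, 6, 8, 8, 12]
row[1] = row[-1]+row[0] = 12+6 = 18 → [6, 18, 6, 8, 8, 12]
append row[-1]+row[-1] = 12+12 = 24 → [6, 18, 6, 8, 8, 12, 24]
insert 7 at 3 → [6, 18, 6, 7, 8, 8, 12, 24]
insert 4 at 2 → [6, 18, 4, 6, 7, 8, 8, 12, 24]
pop(6) removes 8 → [6, 18, 4, 6, 7, 8, 12, 24]
pop(2) removes 4 → [6, 18, 6, 7, 8, 12, 24]
sum = 81

81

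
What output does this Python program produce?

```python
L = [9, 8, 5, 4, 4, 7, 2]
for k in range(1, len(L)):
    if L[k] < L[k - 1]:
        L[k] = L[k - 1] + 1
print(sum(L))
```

k=1: 8<9, L[1] = 9+1 = 10 → [9, 10, 5, 4, 4, 7, 2]
k=2: 5<10, L[2] = 10+1 = 11 → [9, 10, 11, 4, 4, 7, 2]
k=3: 4<11, L[3] = 11+1 = 12 → [9, 10, 11, 12, 4, 7, 2]
k=4: 4<12, L[4] = 12+1 = 13 → [9, 10, 11, 12, 13, 7, 2]
k=5: 7<13, L[5] = 13+1 = 14 → [9, 10, 11, 12, 13, 14, 2]
k=6: 2<14, L[6] = 14+1 = 15 → [9, 10, 11, 12, 13, 14, 15]
sum = 84

84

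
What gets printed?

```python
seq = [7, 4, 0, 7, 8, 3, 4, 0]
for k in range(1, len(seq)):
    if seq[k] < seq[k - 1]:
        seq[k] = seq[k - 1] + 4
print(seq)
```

k=1: 4<7, seq[1] = 7+4 = 11 → [7, 11, 0, 7, 8, 3, 4, 0]
k=2: 0<11, seq[2] = 11+4 = 15 → [7, 11, 15, 7, 8, 3, 4, 0]
k=3: 7<15, seq[3] = 15+4 = 19 → [7, 11, 15, 19, 8, 3, 4, 0]
k=4: 8<19, seq[4] = 19+4 = 23 → [7, 11, 15, 19, 23, 3, 4, 0]
k=5: 3<23, seq[5] = 23+4 = 27 → [7, 11, 15, 19, 23, 27, 4, 0]
k=6: 4<27, seq[6] = 27+4 = 31 → [7, 11, 15, 19, 23, 27, 31, 0]
k=7: 0<31, seq[7] = 31+4 = 35 → [7, 11, 15, 19, 23, 27, 31, 35]

[7, 11, 15, 19, 23, 27, 31, 35]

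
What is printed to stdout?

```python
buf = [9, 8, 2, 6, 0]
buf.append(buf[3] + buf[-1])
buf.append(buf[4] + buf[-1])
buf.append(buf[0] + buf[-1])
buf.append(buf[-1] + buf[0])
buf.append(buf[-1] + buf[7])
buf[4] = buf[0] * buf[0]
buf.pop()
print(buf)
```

[9, 8, 2, 6, 81, 6, 6, 15, 24]

append buf[3]+buf[-1] = 6+0 = 6 → [9, 8, 2, 6, 0, 6]
append buf[4]+buf[-1] = 0+6 = 6 → [9, 8, 2, 6, 0, 6, 6]
append buf[0]+buf[-1] = 9+6 = 15 → [9, 8, 2, 6, 0, 6, 6, 15]
append buf[-1]+buf[0] = 15+9 = 24 → [9, 8, 2, 6, 0, 6, 6, 15, 24]
append buf[-1]+buf[7] = 24+15 = 39 → [9, 8, 2, 6, 0, 6, 6, 15, 24, 39]
buf[4] = buf[0]*buf[0] = 9*9 = 81 → [9, 8, 2, 6, 81, 6, 6, 15, 24, 39]
pop() removes 39 → [9, 8, 2, 6, 81, 6, 6, 15, 24]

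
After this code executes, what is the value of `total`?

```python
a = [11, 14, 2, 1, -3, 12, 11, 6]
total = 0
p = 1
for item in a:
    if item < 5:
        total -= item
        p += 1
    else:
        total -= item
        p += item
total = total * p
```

item=11: not <5, total = 0-11 = -11; p=12
item=14: not <5, total = (-11)-14 = -25; p=26
item=2: <5, total = (-25)-2 = -27; p=27
item=1: <5, total = (-27)-1 = -28; p=28
item=-3: <5, total = (-28)-(-3) = -25; p=29
item=12: not <5, total = (-25)-12 = -37; p=41
item=11: not <5, total = (-37)-11 = -48; p=52
item=6: not <5, total = (-48)-6 = -54; p=58
total*p = (-54)*58 = -3132

-3132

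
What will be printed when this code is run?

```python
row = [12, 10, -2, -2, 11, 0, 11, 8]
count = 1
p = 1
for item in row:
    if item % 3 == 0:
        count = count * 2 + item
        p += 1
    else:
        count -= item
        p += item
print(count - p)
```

item=12: %3==0, count = 1*2+12 = 14; p=2
item=10: not %3==0, count = 14-10 = 4; p=12
item=-2: not %3==0, count = 4-(-2) = 6; p=10
item=-2: not %3==0, count = 6-(-2) = 8; p=8
item=11: not %3==0, count = 8-11 = -3; p=19
item=0: %3==0, count = (-3)*2+0 = -6; p=20
item=11: not %3==0, count = (-6)-11 = -17; p=31
item=8: not %3==0, count = (-17)-8 = -25; p=39
count-p = (-25)-39 = -64

-64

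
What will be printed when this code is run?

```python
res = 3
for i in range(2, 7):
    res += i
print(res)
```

23

i=2: res = 3+2 = 5
i=3: res = 5+3 = 8
i=4: res = 8+4 = 12
i=5: res = 12+5 = 17
i=6: res = 17+6 = 23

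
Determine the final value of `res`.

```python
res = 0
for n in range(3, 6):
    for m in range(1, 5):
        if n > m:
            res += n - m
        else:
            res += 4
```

31

n=3,m=1: 3>1, res = 0+2 = 2
n=3,m=2: 3>2, res = 2+1 = 3
n=3,m=3: not 3>3, res = 3+4 = 7
n=3,m=4: not 3>4, res = 7+4 = 11
n=4,m=1: 4>1, res = 11+3 = 14
n=4,m=2: 4>2, res = 14+2 = 16
n=4,m=3: 4>3, res = 16+1 = 17
n=4,m=4: not 4>4, res = 17+4 = 21
n=5,m=1: 5>1, res = 21+4 = 25
n=5,m=2: 5>2, res = 25+3 = 28
n=5,m=3: 5>3, res = 28+2 = 30
n=5,m=4: 5>4, res = 30+1 = 31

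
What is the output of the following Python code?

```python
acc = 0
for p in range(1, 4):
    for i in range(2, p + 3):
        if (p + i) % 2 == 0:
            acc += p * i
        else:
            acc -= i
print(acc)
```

p=1,i=2: odd sum, acc = 0-2 = -2
p=1,i=3: even sum, acc = (-2)+3 = 1
p=2,i=2: even sum, acc = 1+4 = 5
p=2,i=3: odd sum, acc = 5-3 = 2
p=2,i=4: even sum, acc = 2+8 = 10
p=3,i=2: odd sum, acc = 10-2 = 8
p=3,i=3: even sum, acc = 8+9 = 17
p=3,i=4: odd sum, acc = 17-4 = 13
p=3,i=5: even sum, acc = 13+15 = 28

28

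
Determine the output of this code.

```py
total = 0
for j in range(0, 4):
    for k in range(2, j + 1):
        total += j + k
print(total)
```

j=2,k=2: total = 0+4 = 4
j=3,k=2: total = 4+5 = 9
j=3,k=3: total = 9+6 = 15

15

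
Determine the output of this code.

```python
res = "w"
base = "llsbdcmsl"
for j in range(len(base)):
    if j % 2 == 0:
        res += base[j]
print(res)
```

j=0: add 'l' → 'wl'
j=1: skip
j=2: add 's' → 'wls'
j=3: skip
j=4: add 'd' → 'wlsd'
j=5: skip
j=6: add 'm' → 'wlsdm'
j=7: skip
j=8: add 'l' → 'wlsdml'

wlsdml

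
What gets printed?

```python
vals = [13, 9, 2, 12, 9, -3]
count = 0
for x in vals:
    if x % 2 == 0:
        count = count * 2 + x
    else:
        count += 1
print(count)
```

26

x=13: not even, count = 0+1 = 1
x=9: not even, count = 1+1 = 2
x=2: even, count = 2*2+2 = 6
x=12: even, count = 6*2+12 = 24
x=9: not even, count = 24+1 = 25
x=-3: not even, count = 25+1 = 26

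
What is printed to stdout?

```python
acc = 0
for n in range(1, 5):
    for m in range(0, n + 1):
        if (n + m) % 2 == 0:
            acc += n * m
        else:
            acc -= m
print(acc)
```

n=1,m=0: odd sum, acc = 0-0 = 0
n=1,m=1: even sum, acc = 0+1 = 1
n=2,m=0: even sum, acc = 1+0 = 1
n=2,m=1: odd sum, acc = 1-1 = 0
n=2,m=2: even sum, acc = 0+4 = 4
n=3,m=0: odd sum, acc = 4-0 = 4
n=3,m=1: even sum, acc = 4+3 = 7
n=3,m=2: odd sum, acc = 7-2 = 5
n=3,m=3: even sum, acc = 5+9 = 14
n=4,m=0: even sum, acc = 14+0 = 14
n=4,m=1: odd sum, acc = 14-1 = 13
n=4,m=2: even sum, acc = 13+8 = 21
n=4,m=3: odd sum, acc = 21-3 = 18
n=4,m=4: even sum, acc = 18+16 = 34

34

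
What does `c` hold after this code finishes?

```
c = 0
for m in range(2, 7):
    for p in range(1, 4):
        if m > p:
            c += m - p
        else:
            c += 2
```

37

m=2,p=1: 2>1, c = 0+1 = 1
m=2,p=2: not 2>2, c = 1+2 = 3
m=2,p=3: not 2>3, c = 3+2 = 5
m=3,p=1: 3>1, c = 5+2 = 7
m=3,p=2: 3>2, c = 7+1 = 8
m=3,p=3: not 3>3, c = 8+2 = 10
m=4,p=1: 4>1, c = 10+3 = 13
m=4,p=2: 4>2, c = 13+2 = 15
m=4,p=3: 4>3, c = 15+1 = 16
m=5,p=1: 5>1, c = 16+4 = 20
m=5,p=2: 5>2, c = 20+3 = 23
m=5,p=3: 5>3, c = 23+2 = 25
m=6,p=1: 6>1, c = 25+5 = 30
m=6,p=2: 6>2, c = 30+4 = 34
m=6,p=3: 6>3, c = 34+3 = 37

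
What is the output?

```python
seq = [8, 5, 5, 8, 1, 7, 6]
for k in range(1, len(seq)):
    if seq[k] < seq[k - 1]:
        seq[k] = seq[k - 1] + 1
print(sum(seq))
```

77

k=1: 5<8, seq[1] = 8+1 = 9 → [8, 9, 5, 8, 1, 7, 6]
k=2: 5<9, seq[2] = 9+1 = 10 → [8, 9, 10, 8, 1, 7, 6]
k=3: 8<10, seq[3] = 10+1 = 11 → [8, 9, 10, 11, 1, 7, 6]
k=4: 1<11, seq[4] = 11+1 = 12 → [8, 9, 10, 11, 12, 7, 6]
k=5: 7<12, seq[5] = 12+1 = 13 → [8, 9, 10, 11, 12, 13, 6]
k=6: 6<13, seq[6] = 13+1 = 14 → [8, 9, 10, 11, 12, 13, 14]
sum = 77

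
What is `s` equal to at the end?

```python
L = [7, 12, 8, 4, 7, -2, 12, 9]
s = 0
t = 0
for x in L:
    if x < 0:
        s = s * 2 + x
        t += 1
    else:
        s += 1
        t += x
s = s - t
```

x=7: not <0, s = 0+1 = 1; t=7
x=12: not <0, s = 1+1 = 2; t=19
x=8: not <0, s = 2+1 = 3; t=27
x=4: not <0, s = 3+1 = 4; t=31
x=7: not <0, s = 4+1 = 5; t=38
x=-2: <0, s = 5*2+(-2) = 8; t=39
x=12: not <0, s = 8+1 = 9; t=51
x=9: not <0, s = 9+1 = 10; t=60
s-t = 10-60 = -50

-50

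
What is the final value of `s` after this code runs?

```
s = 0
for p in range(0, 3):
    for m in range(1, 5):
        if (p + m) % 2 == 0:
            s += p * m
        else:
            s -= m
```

2

p=0,m=1: odd sum, s = 0-1 = -1
p=0,m=2: even sum, s = (-1)+0 = -1
p=0,m=3: odd sum, s = (-1)-3 = -4
p=0,m=4: even sum, s = (-4)+0 = -4
p=1,m=1: even sum, s = (-4)+1 = -3
p=1,m=2: odd sum, s = (-3)-2 = -5
p=1,m=3: even sum, s = (-5)+3 = -2
p=1,m=4: odd sum, s = (-2)-4 = -6
p=2,m=1: odd sum, s = (-6)-1 = -7
p=2,m=2: even sum, s = (-7)+4 = -3
p=2,m=3: odd sum, s = (-3)-3 = -6
p=2,m=4: even sum, s = (-6)+8 = 2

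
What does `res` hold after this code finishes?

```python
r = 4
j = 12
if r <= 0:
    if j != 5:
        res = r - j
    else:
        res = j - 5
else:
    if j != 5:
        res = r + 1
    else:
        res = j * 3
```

5

r=4, j=12
r <= 0 is False; j != 5 is True
→ res = r + 1 = 5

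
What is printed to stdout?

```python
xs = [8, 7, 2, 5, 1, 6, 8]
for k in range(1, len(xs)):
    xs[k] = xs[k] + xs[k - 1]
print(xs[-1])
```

k=1: xs[1] = 7+8 = 15 → [8, 15, 2, 5, 1, 6, 8]
k=2: xs[2] = 2+15 = 17 → [8, 15, 17, 5, 1, 6, 8]
k=3: xs[3] = 5+17 = 22 → [8, 15, 17, 22, 1, 6, 8]
k=4: xs[4] = 1+22 = 23 → [8, 15, 17, 22, 23, 6, 8]
k=5: xs[5] = 6+23 = 29 → [8, 15, 17, 22, 23, 29, 8]
k=6: xs[6] = 8+29 = 37 → [8, 15, 17, 22, 23, 29, 37]

37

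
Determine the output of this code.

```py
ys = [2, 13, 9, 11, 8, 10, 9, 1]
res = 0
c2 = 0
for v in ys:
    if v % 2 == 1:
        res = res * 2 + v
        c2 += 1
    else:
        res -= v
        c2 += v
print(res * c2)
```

5175

v=2: not odd, res = 0-2 = -2; c2=2
v=13: odd, res = (-2)*2+13 = 9; c2=3
v=9: odd, res = 9*2+9 = 27; c2=4
v=11: odd, res = 27*2+11 = 65; c2=5
v=8: not odd, res = 65-8 = 57; c2=13
v=10: not odd, res = 57-10 = 47; c2=23
v=9: odd, res = 47*2+9 = 103; c2=24
v=1: odd, res = 103*2+1 = 207; c2=25
res*c2 = 207*25 = 5175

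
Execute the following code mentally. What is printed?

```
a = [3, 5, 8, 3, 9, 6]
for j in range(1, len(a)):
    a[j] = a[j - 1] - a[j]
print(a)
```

j=1: a[1] = 3-5 = -2 → [3, -2, 8, 3, 9, 6]
j=2: a[2] = (-2)-8 = -10 → [3, -2, -10, 3, 9, 6]
j=3: a[3] = (-10)-3 = -13 → [3, -2, -10, -13, 9, 6]
j=4: a[4] = (-13)-9 = -22 → [3, -2, -10, -13, -22, 6]
j=5: a[5] = (-22)-6 = -28 → [3, -2, -10, -13, -22, -28]

[3, -2, -10, -13, -22, -28]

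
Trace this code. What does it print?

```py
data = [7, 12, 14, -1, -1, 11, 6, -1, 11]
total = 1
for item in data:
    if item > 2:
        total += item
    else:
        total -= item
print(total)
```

item=7: >2, total = 1+7 = 8
item=12: >2, total = 8+12 = 20
item=14: >2, total = 20+14 = 34
item=-1: not >2, total = 34-(-1) = 35
item=-1: not >2, total = 35-(-1) = 36
item=11: >2, total = 36+11 = 47
item=6: >2, total = 47+6 = 53
item=-1: not >2, total = 53-(-1) = 54
item=11: >2, total = 54+11 = 65

65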